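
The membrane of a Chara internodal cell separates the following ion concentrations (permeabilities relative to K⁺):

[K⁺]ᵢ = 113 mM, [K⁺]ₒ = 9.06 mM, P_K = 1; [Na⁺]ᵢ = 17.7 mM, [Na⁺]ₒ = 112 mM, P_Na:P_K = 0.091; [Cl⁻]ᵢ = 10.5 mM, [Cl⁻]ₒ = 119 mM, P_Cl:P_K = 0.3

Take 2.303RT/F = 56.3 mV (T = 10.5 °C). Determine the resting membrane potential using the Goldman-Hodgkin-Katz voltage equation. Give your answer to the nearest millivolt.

Vm = 56.3 · log₁₀[(Σ P·[cation]ₒ + Σ P·[anion]ᵢ) / (Σ P·[cation]ᵢ + Σ P·[anion]ₒ)]
Numerator = 1×9.06 + 0.091×112 + 0.3×10.5 = 22.4
Denominator = 1×113 + 0.091×17.7 + 0.3×119 = 150.3
Vm = 56.3 · log₁₀(0.14904) = 56.3 × (-0.8267) = -46.54 mV

-47 mV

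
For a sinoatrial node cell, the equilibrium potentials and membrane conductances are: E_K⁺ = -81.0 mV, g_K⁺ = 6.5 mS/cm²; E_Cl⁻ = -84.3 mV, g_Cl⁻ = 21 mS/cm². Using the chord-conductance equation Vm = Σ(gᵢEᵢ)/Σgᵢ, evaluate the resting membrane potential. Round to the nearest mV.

Σ gᵢEᵢ = 6.5·(-81.0) + 21·(-84.3) = -2296.80
Σ gᵢ = 6.5 + 21 = 27.5
Vm = -2296.80 / 27.5 = -83.52 mV

-84 mV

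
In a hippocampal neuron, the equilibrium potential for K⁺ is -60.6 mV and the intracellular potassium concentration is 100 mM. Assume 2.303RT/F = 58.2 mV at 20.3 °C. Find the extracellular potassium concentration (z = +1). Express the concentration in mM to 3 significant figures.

9.09 mM

Nernst: E = (58.2/1) · log₁₀([out]/[in]), so log₁₀([out]/[in]) = -60.6 × 1 / 58.2 = -1.0412.
[out]/[in] = 10^(-1.0412) = 0.09094.
[out] = 0.09094 × 100 = 9.094 mM.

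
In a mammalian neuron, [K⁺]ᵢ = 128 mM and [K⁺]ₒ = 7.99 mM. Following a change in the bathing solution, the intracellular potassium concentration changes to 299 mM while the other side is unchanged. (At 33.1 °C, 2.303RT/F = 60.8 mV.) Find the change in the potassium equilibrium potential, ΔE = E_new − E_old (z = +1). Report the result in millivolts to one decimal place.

-22.4 mV

E_old = (60.8/1)·log₁₀(7.99/128) = -73.24 mV
E_new = (60.8/1)·log₁₀(7.99/299) = -95.65 mV
ΔE = -95.65 − (-73.24) = -22.40 mV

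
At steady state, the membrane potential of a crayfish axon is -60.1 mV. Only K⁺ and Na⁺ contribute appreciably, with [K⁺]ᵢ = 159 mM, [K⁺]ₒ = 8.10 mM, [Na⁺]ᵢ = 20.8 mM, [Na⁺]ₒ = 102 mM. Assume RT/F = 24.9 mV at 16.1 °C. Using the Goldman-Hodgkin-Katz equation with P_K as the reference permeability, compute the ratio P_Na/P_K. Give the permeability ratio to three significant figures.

0.0612

Let α = P_Na/P_K. GHK: Vm = 24.9·ln[(Kₒ + α·Naₒ)/(Kᵢ + α·Naᵢ)].
e^(Vm/24.9) = e^(-60.1/24.9) = 0.089488
So 0.089488·(Kᵢ + α·Naᵢ) = Kₒ + α·Naₒ → α = (0.089488·159.0 − 8.1) / (102.0 − 0.089488·20.8)
α = (14.23 − 8.1) / (102.0 − 1.861) = 6.129/100.1 = 0.0612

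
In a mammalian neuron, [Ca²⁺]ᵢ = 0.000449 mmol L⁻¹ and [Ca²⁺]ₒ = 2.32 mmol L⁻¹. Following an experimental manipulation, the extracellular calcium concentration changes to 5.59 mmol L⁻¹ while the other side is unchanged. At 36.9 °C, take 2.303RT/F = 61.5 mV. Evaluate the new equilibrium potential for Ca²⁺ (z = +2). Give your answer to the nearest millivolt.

126 mV

After the shift: [Ca²⁺]_out = 5.59, [Ca²⁺]_in = 0.000449 mmol L⁻¹.
E_new = (61.5/2)·log₁₀(5.59/0.000449) = 30.75 · (4.0952) = 125.93 mV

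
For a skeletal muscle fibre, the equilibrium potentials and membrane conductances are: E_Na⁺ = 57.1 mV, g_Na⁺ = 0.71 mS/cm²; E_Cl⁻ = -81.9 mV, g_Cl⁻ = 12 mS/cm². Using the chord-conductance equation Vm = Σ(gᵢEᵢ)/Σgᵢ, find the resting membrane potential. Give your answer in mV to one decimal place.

-74.1 mV

Σ gᵢEᵢ = 0.71·(57.1) + 12·(-81.9) = -942.26
Σ gᵢ = 0.71 + 12 = 12.71
Vm = -942.26 / 12.71 = -74.14 mV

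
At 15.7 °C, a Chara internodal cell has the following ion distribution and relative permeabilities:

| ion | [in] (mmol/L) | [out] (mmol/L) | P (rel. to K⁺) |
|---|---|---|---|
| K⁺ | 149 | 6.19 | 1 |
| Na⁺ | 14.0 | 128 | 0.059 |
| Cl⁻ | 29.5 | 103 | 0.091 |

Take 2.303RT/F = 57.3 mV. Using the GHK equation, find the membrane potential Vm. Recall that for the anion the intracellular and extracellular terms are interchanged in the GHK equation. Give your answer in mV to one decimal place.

-56.5 mV

Vm = 57.3 · log₁₀[(Σ P·[cation]ₒ + Σ P·[anion]ᵢ) / (Σ P·[cation]ᵢ + Σ P·[anion]ₒ)]
Numerator = 1×6.19 + 0.059×128 + 0.091×29.5 = 16.43
Denominator = 1×149 + 0.059×14.0 + 0.091×103 = 159.2
Vm = 57.3 · log₁₀(0.10318) = 57.3 × (-0.9864) = -56.52 mV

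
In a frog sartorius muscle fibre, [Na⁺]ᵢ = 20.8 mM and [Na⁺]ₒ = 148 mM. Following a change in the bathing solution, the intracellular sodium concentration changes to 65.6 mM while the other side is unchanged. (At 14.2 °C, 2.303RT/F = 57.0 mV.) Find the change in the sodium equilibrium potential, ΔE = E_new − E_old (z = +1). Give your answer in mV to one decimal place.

E_old = (57.0/1)·log₁₀(148/20.8) = 48.58 mV
E_new = (57.0/1)·log₁₀(148/65.6) = 20.14 mV
ΔE = 20.14 − (48.58) = -28.43 mV

-28.4 mV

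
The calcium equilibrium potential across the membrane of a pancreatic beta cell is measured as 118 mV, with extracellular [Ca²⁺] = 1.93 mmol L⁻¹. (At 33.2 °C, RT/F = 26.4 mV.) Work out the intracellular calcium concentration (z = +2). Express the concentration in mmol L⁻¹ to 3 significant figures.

0.000253 mmol L⁻¹

Nernst: E = (26.4/2) · ln([out]/[in]), so ln([out]/[in]) = 118.0 × 2 / 26.4 = 8.9394.
[out]/[in] = e^(8.9394) = 7627.
[in] = 1.93 / 7627 = 0.0002531 mmol L⁻¹.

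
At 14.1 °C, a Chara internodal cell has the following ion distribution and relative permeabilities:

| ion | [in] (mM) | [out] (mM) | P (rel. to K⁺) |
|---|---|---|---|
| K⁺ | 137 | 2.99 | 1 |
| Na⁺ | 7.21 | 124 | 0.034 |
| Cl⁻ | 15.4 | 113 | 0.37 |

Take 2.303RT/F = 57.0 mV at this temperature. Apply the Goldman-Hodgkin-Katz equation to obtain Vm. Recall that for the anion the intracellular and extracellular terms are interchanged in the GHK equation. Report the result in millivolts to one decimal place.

Vm = 57.0 · log₁₀[(Σ P·[cation]ₒ + Σ P·[anion]ᵢ) / (Σ P·[cation]ᵢ + Σ P·[anion]ₒ)]
Numerator = 1×2.99 + 0.034×124 + 0.37×15.4 = 12.9
Denominator = 1×137 + 0.034×7.21 + 0.37×113 = 179.1
Vm = 57.0 · log₁₀(0.072067) = 57.0 × (-1.1423) = -65.11 mV

-65.1 mV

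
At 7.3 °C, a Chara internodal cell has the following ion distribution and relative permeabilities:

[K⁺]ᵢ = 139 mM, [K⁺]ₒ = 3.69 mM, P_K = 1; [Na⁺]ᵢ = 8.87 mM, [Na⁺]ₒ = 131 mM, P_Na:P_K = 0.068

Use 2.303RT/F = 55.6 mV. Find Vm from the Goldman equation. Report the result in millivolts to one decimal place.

-58.1 mV

Vm = 55.6 · log₁₀[(Σ P·[cation]ₒ + Σ P·[anion]ᵢ) / (Σ P·[cation]ᵢ + Σ P·[anion]ₒ)]
Numerator = 1×3.69 + 0.068×131 = 12.6
Denominator = 1×139 + 0.068×8.87 = 139.6
Vm = 55.6 · log₁₀(0.090242) = 55.6 × (-1.0446) = -58.08 mV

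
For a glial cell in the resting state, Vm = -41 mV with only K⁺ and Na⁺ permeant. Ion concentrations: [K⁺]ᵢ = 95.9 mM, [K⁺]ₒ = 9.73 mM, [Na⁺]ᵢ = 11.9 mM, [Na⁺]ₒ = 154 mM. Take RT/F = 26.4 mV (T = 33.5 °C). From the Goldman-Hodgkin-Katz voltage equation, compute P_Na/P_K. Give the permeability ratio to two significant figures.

0.070

Let α = P_Na/P_K. GHK: Vm = 26.4·ln[(Kₒ + α·Naₒ)/(Kᵢ + α·Naᵢ)].
e^(Vm/26.4) = e^(-41.0/26.4) = 0.21161
So 0.21161·(Kᵢ + α·Naᵢ) = Kₒ + α·Naₒ → α = (0.21161·95.9 − 9.73) / (154.0 − 0.21161·11.9)
α = (20.29 − 9.73) / (154.0 − 2.518) = 10.56/151.5 = 0.06973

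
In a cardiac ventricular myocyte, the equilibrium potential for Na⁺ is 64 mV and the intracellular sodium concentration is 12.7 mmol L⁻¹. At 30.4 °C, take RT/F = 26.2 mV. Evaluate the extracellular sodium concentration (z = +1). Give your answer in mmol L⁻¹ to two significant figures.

150 mmol L⁻¹

Nernst: E = (26.2/1) · ln([out]/[in]), so ln([out]/[in]) = 64.0 × 1 / 26.2 = 2.4427.
[out]/[in] = e^(2.4427) = 11.5.
[out] = 11.5 × 12.7 = 146.1 mmol L⁻¹.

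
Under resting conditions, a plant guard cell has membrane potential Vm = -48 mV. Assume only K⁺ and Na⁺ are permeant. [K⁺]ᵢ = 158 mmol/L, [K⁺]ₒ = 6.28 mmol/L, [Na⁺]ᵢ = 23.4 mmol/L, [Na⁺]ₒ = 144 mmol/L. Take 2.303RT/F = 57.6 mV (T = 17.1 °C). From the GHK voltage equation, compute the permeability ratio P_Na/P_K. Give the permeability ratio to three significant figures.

Let α = P_Na/P_K. GHK: Vm = 57.6·log₁₀[(Kₒ + α·Naₒ)/(Kᵢ + α·Naᵢ)].
10^(Vm/57.6) = 10^(-48.0/57.6) = 0.14678
So 0.14678·(Kᵢ + α·Naᵢ) = Kₒ + α·Naₒ → α = (0.14678·158.0 − 6.28) / (144.0 − 0.14678·23.4)
α = (23.19 − 6.28) / (144.0 − 3.435) = 16.91/140.6 = 0.1203

0.120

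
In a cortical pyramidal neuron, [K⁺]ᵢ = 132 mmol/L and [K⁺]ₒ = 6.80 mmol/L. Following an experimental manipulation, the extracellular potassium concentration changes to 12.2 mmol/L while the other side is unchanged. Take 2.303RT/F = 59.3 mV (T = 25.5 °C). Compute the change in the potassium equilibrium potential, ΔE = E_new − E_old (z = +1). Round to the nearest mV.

E_old = (59.3/1)·log₁₀(6.80/132) = -76.38 mV
E_new = (59.3/1)·log₁₀(12.2/132) = -61.33 mV
ΔE = -61.33 − (-76.38) = 15.05 mV

15 mV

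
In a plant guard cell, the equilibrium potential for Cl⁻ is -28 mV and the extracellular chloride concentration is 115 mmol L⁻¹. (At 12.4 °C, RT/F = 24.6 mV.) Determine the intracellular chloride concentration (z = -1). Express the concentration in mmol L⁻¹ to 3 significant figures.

36.8 mmol L⁻¹

Nernst: E = (24.6/-1) · ln([out]/[in]), so ln([out]/[in]) = -28.0 × -1 / 24.6 = 1.1382.
[out]/[in] = e^(1.1382) = 3.121.
[in] = 115 / 3.121 = 36.85 mmol L⁻¹.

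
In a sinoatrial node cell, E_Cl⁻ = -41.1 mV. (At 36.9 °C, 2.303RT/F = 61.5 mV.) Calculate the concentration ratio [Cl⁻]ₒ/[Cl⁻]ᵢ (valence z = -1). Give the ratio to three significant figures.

log₁₀([out]/[in]) = E·z/(61.5) = -41.1 × -1 / 61.5 = 0.6683
[out]/[in] = 10^(0.6683) = 4.659

4.66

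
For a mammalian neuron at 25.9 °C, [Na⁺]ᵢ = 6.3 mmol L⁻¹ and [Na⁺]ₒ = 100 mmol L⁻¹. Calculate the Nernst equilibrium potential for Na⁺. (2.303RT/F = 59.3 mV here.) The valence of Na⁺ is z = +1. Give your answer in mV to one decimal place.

E = (59.3/z) · log₁₀([Na⁺]_out/[Na⁺]_in) with z = +1.
= (59.3/1) · log₁₀(100/6.3) = 59.30 · log₁₀(15.87)
= 59.30 · (1.2007) = 71.20 mV

71.2 mV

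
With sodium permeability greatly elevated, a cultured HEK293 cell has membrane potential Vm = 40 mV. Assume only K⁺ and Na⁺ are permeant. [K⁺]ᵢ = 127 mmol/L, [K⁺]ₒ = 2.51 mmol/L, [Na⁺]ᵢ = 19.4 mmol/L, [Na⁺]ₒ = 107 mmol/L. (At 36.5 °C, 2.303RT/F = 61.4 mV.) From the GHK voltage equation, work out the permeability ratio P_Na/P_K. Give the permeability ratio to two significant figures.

28

Let α = P_Na/P_K. GHK: Vm = 61.4·log₁₀[(Kₒ + α·Naₒ)/(Kᵢ + α·Naᵢ)].
10^(Vm/61.4) = 10^(40.0/61.4) = 4.4819
So 4.4819·(Kᵢ + α·Naᵢ) = Kₒ + α·Naₒ → α = (4.4819·127.0 − 2.51) / (107.0 − 4.4819·19.4)
α = (569.2 − 2.51) / (107.0 − 86.95) = 566.7/20.05 = 28.26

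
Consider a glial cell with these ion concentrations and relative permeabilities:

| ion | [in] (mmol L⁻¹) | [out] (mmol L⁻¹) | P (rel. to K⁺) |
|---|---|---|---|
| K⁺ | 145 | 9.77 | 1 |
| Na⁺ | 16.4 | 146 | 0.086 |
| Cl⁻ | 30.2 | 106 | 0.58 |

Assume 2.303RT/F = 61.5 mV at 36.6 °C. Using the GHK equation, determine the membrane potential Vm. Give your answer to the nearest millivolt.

Vm = 61.5 · log₁₀[(Σ P·[cation]ₒ + Σ P·[anion]ᵢ) / (Σ P·[cation]ᵢ + Σ P·[anion]ₒ)]
Numerator = 1×9.77 + 0.086×146 + 0.58×30.2 = 39.84
Denominator = 1×145 + 0.086×16.4 + 0.58×106 = 207.9
Vm = 61.5 · log₁₀(0.19165) = 61.5 × (-0.7175) = -44.13 mV

-44 mV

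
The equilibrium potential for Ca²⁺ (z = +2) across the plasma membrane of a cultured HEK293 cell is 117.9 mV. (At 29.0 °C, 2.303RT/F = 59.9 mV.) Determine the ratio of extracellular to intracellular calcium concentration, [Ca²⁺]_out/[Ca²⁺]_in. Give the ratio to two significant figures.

log₁₀([out]/[in]) = E·z/(59.9) = 117.9 × 2 / 59.9 = 3.9366
[out]/[in] = 10^(3.9366) = 8641

8600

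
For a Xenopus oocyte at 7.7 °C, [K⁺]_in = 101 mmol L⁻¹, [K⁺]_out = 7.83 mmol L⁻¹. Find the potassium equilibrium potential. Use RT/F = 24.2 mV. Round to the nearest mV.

-62 mV

E = (24.2/z) · ln([K⁺]_out/[K⁺]_in) with z = +1.
= (24.2/1) · ln(7.83/101) = 24.20 · ln(0.07752)
= 24.20 · (-2.5572) = -61.88 mV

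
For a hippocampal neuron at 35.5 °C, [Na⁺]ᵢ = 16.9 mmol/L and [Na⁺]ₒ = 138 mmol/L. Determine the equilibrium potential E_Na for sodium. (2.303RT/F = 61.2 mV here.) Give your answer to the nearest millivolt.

56 mV

E = (61.2/z) · log₁₀([Na⁺]_out/[Na⁺]_in) with z = +1.
= (61.2/1) · log₁₀(138/16.9) = 61.20 · log₁₀(8.166)
= 61.20 · (0.9120) = 55.81 mV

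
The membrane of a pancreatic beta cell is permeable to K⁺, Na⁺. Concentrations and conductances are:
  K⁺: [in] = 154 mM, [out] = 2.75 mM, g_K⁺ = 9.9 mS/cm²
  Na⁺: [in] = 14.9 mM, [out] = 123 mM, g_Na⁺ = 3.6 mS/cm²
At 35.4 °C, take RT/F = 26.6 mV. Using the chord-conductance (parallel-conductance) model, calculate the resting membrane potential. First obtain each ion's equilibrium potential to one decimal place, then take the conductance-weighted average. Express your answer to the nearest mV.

-64 mV

E_K⁺ = (26.6/1)·ln(2.75/154) = -107.1 mV
E_Na⁺ = (26.6/1)·ln(123/14.9) = 56.1 mV
Vm = (Σ gᵢEᵢ)/(Σ gᵢ) = (9.9·-107.1 + 3.6·56.1) / (9.9 + 3.6)
= -858.33 / 13.5 = -63.58 mV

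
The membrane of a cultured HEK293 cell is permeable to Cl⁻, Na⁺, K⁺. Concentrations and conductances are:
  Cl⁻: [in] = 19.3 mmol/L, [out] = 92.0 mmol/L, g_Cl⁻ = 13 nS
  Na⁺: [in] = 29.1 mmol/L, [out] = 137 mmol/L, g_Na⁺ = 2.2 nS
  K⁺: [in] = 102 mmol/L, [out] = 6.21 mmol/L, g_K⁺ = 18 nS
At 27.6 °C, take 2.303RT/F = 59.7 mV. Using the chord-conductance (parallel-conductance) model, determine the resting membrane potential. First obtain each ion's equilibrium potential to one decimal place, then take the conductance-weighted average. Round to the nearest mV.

E_Cl⁻ = (59.7/-1)·log₁₀(92.0/19.3) = -40.5 mV
E_Na⁺ = (59.7/1)·log₁₀(137/29.1) = 40.2 mV
E_K⁺ = (59.7/1)·log₁₀(6.21/102) = -72.6 mV
Vm = (Σ gᵢEᵢ)/(Σ gᵢ) = (13·-40.5 + 2.2·40.2 + 18·-72.6) / (13 + 2.2 + 18)
= -1744.86 / 33.2 = -52.56 mV

-53 mV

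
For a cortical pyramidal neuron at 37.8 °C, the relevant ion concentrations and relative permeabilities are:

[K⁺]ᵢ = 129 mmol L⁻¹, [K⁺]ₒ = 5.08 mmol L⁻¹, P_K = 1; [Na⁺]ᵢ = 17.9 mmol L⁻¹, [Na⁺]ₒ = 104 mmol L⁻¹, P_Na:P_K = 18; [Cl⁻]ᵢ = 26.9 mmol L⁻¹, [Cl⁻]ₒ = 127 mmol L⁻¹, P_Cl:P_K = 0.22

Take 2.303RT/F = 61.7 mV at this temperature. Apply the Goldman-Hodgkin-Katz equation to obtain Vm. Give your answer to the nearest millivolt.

37 mV

Vm = 61.7 · log₁₀[(Σ P·[cation]ₒ + Σ P·[anion]ᵢ) / (Σ P·[cation]ᵢ + Σ P·[anion]ₒ)]
Numerator = 1×5.08 + 18×104 + 0.22×26.9 = 1883
Denominator = 1×129 + 18×17.9 + 0.22×127 = 479.1
Vm = 61.7 · log₁₀(3.93) = 61.7 × (0.5944) = 36.67 mV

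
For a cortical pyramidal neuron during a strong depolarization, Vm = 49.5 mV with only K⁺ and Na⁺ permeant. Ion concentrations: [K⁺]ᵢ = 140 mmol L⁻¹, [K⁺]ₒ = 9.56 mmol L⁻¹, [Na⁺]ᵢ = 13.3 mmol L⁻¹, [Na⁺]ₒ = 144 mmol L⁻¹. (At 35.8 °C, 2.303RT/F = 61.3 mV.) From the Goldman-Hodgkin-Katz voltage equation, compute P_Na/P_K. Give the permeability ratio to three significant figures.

15.2

Let α = P_Na/P_K. GHK: Vm = 61.3·log₁₀[(Kₒ + α·Naₒ)/(Kᵢ + α·Naᵢ)].
10^(Vm/61.3) = 10^(49.5/61.3) = 6.4195
So 6.4195·(Kᵢ + α·Naᵢ) = Kₒ + α·Naₒ → α = (6.4195·140.0 − 9.56) / (144.0 − 6.4195·13.3)
α = (898.7 − 9.56) / (144.0 − 85.38) = 889.2/58.62 = 15.17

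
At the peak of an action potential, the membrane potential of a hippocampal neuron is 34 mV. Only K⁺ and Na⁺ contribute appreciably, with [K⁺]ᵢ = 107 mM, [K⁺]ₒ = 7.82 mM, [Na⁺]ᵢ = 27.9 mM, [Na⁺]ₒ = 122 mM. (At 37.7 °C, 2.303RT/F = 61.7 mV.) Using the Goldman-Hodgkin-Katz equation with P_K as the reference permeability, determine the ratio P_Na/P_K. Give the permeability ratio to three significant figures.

16.4

Let α = P_Na/P_K. GHK: Vm = 61.7·log₁₀[(Kₒ + α·Naₒ)/(Kᵢ + α·Naᵢ)].
10^(Vm/61.7) = 10^(34.0/61.7) = 3.5568
So 3.5568·(Kᵢ + α·Naᵢ) = Kₒ + α·Naₒ → α = (3.5568·107.0 − 7.82) / (122.0 − 3.5568·27.9)
α = (380.6 − 7.82) / (122.0 − 99.23) = 372.8/22.77 = 16.37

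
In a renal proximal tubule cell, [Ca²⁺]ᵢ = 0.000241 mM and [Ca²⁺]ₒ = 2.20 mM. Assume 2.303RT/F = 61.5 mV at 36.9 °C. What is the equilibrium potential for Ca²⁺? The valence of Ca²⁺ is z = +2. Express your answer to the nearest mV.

E = (61.5/z) · log₁₀([Ca²⁺]_out/[Ca²⁺]_in) with z = +2.
= (61.5/2) · log₁₀(2.20/0.000241) = 30.75 · log₁₀(9129)
= 30.75 · (3.9604) = 121.78 mV

122 mV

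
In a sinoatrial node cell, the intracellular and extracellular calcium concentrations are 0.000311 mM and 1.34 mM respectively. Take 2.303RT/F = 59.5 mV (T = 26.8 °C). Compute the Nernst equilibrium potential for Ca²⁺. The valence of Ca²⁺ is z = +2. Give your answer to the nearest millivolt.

E = (59.5/z) · log₁₀([Ca²⁺]_out/[Ca²⁺]_in) with z = +2.
= (59.5/2) · log₁₀(1.34/0.000311) = 29.75 · log₁₀(4309)
= 29.75 · (3.6343) = 108.12 mV

108 mV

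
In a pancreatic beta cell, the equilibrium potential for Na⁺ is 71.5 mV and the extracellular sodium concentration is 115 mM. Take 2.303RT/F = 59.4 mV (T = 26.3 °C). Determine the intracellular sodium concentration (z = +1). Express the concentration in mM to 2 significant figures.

Nernst: E = (59.4/1) · log₁₀([out]/[in]), so log₁₀([out]/[in]) = 71.5 × 1 / 59.4 = 1.2037.
[out]/[in] = 10^(1.2037) = 15.98.
[in] = 115 / 15.98 = 7.194 mM.

7.2 mM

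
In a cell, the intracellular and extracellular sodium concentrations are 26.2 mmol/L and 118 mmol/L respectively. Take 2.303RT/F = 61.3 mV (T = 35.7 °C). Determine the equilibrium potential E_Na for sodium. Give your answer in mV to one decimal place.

40.1 mV

E = (61.3/z) · log₁₀([Na⁺]_out/[Na⁺]_in) with z = +1.
= (61.3/1) · log₁₀(118/26.2) = 61.30 · log₁₀(4.504)
= 61.30 · (0.6536) = 40.06 mV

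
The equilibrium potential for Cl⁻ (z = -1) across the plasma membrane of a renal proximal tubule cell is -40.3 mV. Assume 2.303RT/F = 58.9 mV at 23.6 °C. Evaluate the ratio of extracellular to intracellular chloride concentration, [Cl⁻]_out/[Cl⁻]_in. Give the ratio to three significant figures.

log₁₀([out]/[in]) = E·z/(58.9) = -40.3 × -1 / 58.9 = 0.6842
[out]/[in] = 10^(0.6842) = 4.833

4.83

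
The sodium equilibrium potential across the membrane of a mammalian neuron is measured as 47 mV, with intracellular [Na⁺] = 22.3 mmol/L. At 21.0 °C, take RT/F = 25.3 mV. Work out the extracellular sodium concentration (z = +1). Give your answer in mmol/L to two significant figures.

140 mmol/L

Nernst: E = (25.3/1) · ln([out]/[in]), so ln([out]/[in]) = 47.0 × 1 / 25.3 = 1.8577.
[out]/[in] = e^(1.8577) = 6.409.
[out] = 6.409 × 22.3 = 142.9 mmol/L.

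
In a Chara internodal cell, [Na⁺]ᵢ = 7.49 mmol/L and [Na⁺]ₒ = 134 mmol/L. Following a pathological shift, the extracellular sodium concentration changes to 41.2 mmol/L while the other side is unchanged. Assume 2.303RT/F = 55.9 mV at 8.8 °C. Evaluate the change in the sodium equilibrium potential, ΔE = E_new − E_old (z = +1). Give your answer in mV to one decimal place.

-28.6 mV

E_old = (55.9/1)·log₁₀(134/7.49) = 70.02 mV
E_new = (55.9/1)·log₁₀(41.2/7.49) = 41.39 mV
ΔE = 41.39 − (70.02) = -28.63 mV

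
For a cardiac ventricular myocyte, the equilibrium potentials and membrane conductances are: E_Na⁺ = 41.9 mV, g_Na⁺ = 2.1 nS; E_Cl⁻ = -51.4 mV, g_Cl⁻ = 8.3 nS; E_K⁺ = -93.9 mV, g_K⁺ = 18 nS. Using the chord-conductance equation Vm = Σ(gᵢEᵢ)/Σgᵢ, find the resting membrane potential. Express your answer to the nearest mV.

Σ gᵢEᵢ = 2.1·(41.9) + 8.3·(-51.4) + 18·(-93.9) = -2028.83
Σ gᵢ = 2.1 + 8.3 + 18 = 28.4
Vm = -2028.83 / 28.4 = -71.44 mV

-71 mV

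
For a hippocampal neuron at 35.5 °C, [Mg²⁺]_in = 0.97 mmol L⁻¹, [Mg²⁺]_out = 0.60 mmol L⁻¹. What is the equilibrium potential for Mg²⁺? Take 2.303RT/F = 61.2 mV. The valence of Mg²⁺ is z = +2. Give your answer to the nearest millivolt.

E = (61.2/z) · log₁₀([Mg²⁺]_out/[Mg²⁺]_in) with z = +2.
= (61.2/2) · log₁₀(0.60/0.97) = 30.60 · log₁₀(0.6186)
= 30.60 · (-0.2086) = -6.38 mV

-6 mV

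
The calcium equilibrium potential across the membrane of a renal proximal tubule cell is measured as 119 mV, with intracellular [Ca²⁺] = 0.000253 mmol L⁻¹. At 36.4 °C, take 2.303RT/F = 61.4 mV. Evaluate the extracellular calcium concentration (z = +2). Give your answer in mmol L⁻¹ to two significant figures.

Nernst: E = (61.4/2) · log₁₀([out]/[in]), so log₁₀([out]/[in]) = 119.0 × 2 / 61.4 = 3.8762.
[out]/[in] = 10^(3.8762) = 7520.
[out] = 7520 × 0.000253 = 1.903 mmol L⁻¹.

1.9 mmol L⁻¹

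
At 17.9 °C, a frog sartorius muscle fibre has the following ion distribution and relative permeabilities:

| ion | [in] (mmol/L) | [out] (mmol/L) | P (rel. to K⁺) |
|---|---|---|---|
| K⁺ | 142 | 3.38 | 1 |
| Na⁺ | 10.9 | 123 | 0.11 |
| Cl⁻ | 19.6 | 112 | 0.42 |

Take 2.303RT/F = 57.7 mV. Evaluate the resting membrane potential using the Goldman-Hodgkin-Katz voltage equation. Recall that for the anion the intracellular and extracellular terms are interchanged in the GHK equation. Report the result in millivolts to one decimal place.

-50.7 mV

Vm = 57.7 · log₁₀[(Σ P·[cation]ₒ + Σ P·[anion]ᵢ) / (Σ P·[cation]ᵢ + Σ P·[anion]ₒ)]
Numerator = 1×3.38 + 0.11×123 + 0.42×19.6 = 25.14
Denominator = 1×142 + 0.11×10.9 + 0.42×112 = 190.2
Vm = 57.7 · log₁₀(0.13216) = 57.7 × (-0.8789) = -50.71 mV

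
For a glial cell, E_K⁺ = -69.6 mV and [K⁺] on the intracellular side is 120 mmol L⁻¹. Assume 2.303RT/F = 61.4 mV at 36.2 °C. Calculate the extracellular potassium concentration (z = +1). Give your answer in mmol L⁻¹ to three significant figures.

Nernst: E = (61.4/1) · log₁₀([out]/[in]), so log₁₀([out]/[in]) = -69.6 × 1 / 61.4 = -1.1336.
[out]/[in] = 10^(-1.1336) = 0.07353.
[out] = 0.07353 × 120 = 8.823 mmol L⁻¹.

8.82 mmol L⁻¹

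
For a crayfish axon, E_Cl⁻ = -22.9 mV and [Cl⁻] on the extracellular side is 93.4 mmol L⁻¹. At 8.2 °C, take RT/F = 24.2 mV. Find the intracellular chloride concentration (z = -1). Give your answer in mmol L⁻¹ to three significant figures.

36.3 mmol L⁻¹

Nernst: E = (24.2/-1) · ln([out]/[in]), so ln([out]/[in]) = -22.9 × -1 / 24.2 = 0.9463.
[out]/[in] = e^(0.9463) = 2.576.
[in] = 93.4 / 2.576 = 36.26 mmol L⁻¹.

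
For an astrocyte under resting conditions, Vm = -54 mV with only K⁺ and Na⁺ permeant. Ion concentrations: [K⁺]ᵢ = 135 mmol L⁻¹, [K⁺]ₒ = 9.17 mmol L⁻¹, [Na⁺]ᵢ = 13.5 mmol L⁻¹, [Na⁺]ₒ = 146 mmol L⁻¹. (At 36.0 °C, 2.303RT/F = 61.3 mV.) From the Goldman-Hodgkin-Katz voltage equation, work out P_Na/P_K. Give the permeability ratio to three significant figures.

Let α = P_Na/P_K. GHK: Vm = 61.3·log₁₀[(Kₒ + α·Naₒ)/(Kᵢ + α·Naᵢ)].
10^(Vm/61.3) = 10^(-54.0/61.3) = 0.13155
So 0.13155·(Kᵢ + α·Naᵢ) = Kₒ + α·Naₒ → α = (0.13155·135.0 − 9.17) / (146.0 − 0.13155·13.5)
α = (17.76 − 9.17) / (146.0 − 1.776) = 8.589/144.2 = 0.05955

0.0596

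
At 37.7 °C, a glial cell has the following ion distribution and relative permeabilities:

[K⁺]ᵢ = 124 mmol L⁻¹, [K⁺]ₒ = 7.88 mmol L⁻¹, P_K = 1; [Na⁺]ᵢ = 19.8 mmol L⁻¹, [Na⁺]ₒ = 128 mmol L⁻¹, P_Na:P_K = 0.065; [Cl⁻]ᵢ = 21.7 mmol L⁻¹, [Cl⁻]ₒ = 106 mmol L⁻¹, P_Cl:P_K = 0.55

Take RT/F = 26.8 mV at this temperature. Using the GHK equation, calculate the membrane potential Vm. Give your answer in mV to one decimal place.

-50.3 mV

Vm = 26.8 · ln[(Σ P·[cation]ₒ + Σ P·[anion]ᵢ) / (Σ P·[cation]ᵢ + Σ P·[anion]ₒ)]
Numerator = 1×7.88 + 0.065×128 + 0.55×21.7 = 28.13
Denominator = 1×124 + 0.065×19.8 + 0.55×106 = 183.6
Vm = 26.8 · ln(0.15325) = 26.8 × (-1.8757) = -50.27 mV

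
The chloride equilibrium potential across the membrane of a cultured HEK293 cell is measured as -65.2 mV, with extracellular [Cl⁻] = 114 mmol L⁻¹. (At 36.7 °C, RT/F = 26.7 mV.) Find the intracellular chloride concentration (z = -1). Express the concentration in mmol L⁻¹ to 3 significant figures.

9.92 mmol L⁻¹

Nernst: E = (26.7/-1) · ln([out]/[in]), so ln([out]/[in]) = -65.2 × -1 / 26.7 = 2.4419.
[out]/[in] = e^(2.4419) = 11.5.
[in] = 114 / 11.5 = 9.917 mmol L⁻¹.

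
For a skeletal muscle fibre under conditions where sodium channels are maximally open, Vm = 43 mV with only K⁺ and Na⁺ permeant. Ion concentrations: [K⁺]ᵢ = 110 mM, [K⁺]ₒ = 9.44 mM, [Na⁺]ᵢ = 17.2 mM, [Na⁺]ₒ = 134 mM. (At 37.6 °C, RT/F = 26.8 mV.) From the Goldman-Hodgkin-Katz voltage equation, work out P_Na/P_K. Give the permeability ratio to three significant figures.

11.1

Let α = P_Na/P_K. GHK: Vm = 26.8·ln[(Kₒ + α·Naₒ)/(Kᵢ + α·Naᵢ)].
e^(Vm/26.8) = e^(43.0/26.8) = 4.9753
So 4.9753·(Kᵢ + α·Naᵢ) = Kₒ + α·Naₒ → α = (4.9753·110.0 − 9.44) / (134.0 − 4.9753·17.2)
α = (547.3 − 9.44) / (134.0 − 85.57) = 537.8/48.43 = 11.11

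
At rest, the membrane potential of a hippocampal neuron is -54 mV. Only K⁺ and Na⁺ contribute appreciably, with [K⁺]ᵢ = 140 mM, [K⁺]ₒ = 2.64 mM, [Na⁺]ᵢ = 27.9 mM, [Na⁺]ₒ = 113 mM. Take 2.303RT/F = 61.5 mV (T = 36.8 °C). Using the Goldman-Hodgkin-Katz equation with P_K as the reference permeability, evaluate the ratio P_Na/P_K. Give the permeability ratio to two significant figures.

0.15

Let α = P_Na/P_K. GHK: Vm = 61.5·log₁₀[(Kₒ + α·Naₒ)/(Kᵢ + α·Naᵢ)].
10^(Vm/61.5) = 10^(-54.0/61.5) = 0.13242
So 0.13242·(Kᵢ + α·Naᵢ) = Kₒ + α·Naₒ → α = (0.13242·140.0 − 2.64) / (113.0 − 0.13242·27.9)
α = (18.54 − 2.64) / (113.0 − 3.694) = 15.9/109.3 = 0.1455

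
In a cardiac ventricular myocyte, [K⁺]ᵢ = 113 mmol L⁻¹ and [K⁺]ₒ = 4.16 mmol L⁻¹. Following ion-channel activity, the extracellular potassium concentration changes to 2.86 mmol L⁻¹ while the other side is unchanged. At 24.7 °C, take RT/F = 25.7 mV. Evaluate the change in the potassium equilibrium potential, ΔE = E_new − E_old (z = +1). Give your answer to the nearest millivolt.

-10 mV

E_old = (25.7/1)·ln(4.16/113) = -84.86 mV
E_new = (25.7/1)·ln(2.86/113) = -94.49 mV
ΔE = -94.49 − (-84.86) = -9.63 mV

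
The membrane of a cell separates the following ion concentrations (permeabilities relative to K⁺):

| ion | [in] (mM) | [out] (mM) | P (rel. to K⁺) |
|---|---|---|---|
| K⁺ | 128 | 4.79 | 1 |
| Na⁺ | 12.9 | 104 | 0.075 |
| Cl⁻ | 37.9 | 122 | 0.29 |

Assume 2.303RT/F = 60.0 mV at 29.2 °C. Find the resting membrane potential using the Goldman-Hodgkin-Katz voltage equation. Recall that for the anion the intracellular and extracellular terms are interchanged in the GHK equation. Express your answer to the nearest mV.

Vm = 60.0 · log₁₀[(Σ P·[cation]ₒ + Σ P·[anion]ᵢ) / (Σ P·[cation]ᵢ + Σ P·[anion]ₒ)]
Numerator = 1×4.79 + 0.075×104 + 0.29×37.9 = 23.58
Denominator = 1×128 + 0.075×12.9 + 0.29×122 = 164.3
Vm = 60.0 · log₁₀(0.14348) = 60.0 × (-0.8432) = -50.59 mV

-51 mV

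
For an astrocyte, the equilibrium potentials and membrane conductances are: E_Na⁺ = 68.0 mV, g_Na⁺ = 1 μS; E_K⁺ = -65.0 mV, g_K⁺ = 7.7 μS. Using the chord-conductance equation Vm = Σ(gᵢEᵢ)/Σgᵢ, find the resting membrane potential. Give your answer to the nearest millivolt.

-50 mV

Σ gᵢEᵢ = 1·(68.0) + 7.7·(-65.0) = -432.50
Σ gᵢ = 1 + 7.7 = 8.7
Vm = -432.50 / 8.7 = -49.71 mV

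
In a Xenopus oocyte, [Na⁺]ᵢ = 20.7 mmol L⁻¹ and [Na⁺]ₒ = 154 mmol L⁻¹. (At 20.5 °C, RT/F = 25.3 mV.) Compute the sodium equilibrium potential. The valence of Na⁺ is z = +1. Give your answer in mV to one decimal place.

50.8 mV

E = (25.3/z) · ln([Na⁺]_out/[Na⁺]_in) with z = +1.
= (25.3/1) · ln(154/20.7) = 25.30 · ln(7.44)
= 25.30 · (2.0068) = 50.77 mV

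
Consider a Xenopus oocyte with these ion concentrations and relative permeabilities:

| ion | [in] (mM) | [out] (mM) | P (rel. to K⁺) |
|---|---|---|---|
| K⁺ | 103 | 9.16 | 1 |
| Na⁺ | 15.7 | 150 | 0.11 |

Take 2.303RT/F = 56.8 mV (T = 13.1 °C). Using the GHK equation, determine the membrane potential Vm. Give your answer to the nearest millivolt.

Vm = 56.8 · log₁₀[(Σ P·[cation]ₒ + Σ P·[anion]ᵢ) / (Σ P·[cation]ᵢ + Σ P·[anion]ₒ)]
Numerator = 1×9.16 + 0.11×150 = 25.66
Denominator = 1×103 + 0.11×15.7 = 104.7
Vm = 56.8 · log₁₀(0.24502) = 56.8 × (-0.6108) = -34.69 mV

-35 mV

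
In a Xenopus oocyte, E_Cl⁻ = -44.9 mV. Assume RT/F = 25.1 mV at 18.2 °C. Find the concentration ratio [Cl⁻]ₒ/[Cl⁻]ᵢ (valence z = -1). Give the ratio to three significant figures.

ln([out]/[in]) = E·z/(25.1) = -44.9 × -1 / 25.1 = 1.7888
[out]/[in] = e^(1.7888) = 5.983

5.98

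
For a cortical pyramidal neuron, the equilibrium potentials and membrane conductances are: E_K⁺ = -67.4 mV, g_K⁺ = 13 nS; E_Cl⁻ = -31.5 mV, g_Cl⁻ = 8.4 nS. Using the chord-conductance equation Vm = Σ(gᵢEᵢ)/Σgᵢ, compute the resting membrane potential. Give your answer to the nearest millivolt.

Σ gᵢEᵢ = 13·(-67.4) + 8.4·(-31.5) = -1140.80
Σ gᵢ = 13 + 8.4 = 21.4
Vm = -1140.80 / 21.4 = -53.31 mV

-53 mV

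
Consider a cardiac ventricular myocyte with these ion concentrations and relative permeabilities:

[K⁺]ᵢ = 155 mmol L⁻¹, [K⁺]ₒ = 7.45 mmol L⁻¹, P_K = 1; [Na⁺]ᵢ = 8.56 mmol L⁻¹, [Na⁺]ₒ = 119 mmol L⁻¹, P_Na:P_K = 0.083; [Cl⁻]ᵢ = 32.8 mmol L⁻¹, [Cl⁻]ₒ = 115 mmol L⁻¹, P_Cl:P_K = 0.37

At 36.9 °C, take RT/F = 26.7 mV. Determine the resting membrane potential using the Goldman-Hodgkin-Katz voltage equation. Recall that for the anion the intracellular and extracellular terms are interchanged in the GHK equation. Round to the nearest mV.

Vm = 26.7 · ln[(Σ P·[cation]ₒ + Σ P·[anion]ᵢ) / (Σ P·[cation]ᵢ + Σ P·[anion]ₒ)]
Numerator = 1×7.45 + 0.083×119 + 0.37×32.8 = 29.46
Denominator = 1×155 + 0.083×8.56 + 0.37×115 = 198.3
Vm = 26.7 · ln(0.14861) = 26.7 × (-1.9064) = -50.90 mV

-51 mV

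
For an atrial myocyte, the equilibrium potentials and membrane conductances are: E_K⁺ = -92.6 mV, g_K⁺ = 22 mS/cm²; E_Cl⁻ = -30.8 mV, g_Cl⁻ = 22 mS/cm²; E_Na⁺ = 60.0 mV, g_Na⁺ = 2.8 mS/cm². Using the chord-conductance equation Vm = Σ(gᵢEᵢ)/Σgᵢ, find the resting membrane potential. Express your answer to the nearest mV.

Σ gᵢEᵢ = 22·(-92.6) + 22·(-30.8) + 2.8·(60.0) = -2546.80
Σ gᵢ = 22 + 22 + 2.8 = 46.8
Vm = -2546.80 / 46.8 = -54.42 mV

-54 mV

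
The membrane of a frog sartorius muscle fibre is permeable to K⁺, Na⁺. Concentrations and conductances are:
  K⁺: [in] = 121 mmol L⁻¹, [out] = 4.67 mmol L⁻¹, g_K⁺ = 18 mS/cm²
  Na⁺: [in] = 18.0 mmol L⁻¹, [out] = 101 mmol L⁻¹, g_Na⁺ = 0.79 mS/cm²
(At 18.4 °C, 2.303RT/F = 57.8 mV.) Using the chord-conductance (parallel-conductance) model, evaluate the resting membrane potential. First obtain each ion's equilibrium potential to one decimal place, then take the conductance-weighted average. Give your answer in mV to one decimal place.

-76.4 mV

E_K⁺ = (57.8/1)·log₁₀(4.67/121) = -81.7 mV
E_Na⁺ = (57.8/1)·log₁₀(101/18.0) = 43.3 mV
Vm = (Σ gᵢEᵢ)/(Σ gᵢ) = (18·-81.7 + 0.79·43.3) / (18 + 0.79)
= -1436.39 / 18.79 = -76.44 mV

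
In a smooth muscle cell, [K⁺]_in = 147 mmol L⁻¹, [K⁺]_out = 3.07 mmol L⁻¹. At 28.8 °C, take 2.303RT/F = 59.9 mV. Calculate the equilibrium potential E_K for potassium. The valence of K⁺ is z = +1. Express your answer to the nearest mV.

-101 mV

E = (59.9/z) · log₁₀([K⁺]_out/[K⁺]_in) with z = +1.
= (59.9/1) · log₁₀(3.07/147) = 59.90 · log₁₀(0.02088)
= 59.90 · (-1.6802) = -100.64 mV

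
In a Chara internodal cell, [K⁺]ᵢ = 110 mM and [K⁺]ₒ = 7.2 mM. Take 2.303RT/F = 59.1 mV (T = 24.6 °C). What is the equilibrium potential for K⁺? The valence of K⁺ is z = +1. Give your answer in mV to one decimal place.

E = (59.1/z) · log₁₀([K⁺]_out/[K⁺]_in) with z = +1.
= (59.1/1) · log₁₀(7.2/110) = 59.10 · log₁₀(0.06545)
= 59.10 · (-1.1841) = -69.98 mV

-70.0 mV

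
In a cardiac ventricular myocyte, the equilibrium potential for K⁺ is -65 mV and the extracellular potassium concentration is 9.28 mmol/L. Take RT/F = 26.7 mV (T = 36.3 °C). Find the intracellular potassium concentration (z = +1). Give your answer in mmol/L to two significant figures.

110 mmol/L

Nernst: E = (26.7/1) · ln([out]/[in]), so ln([out]/[in]) = -65.0 × 1 / 26.7 = -2.4345.
[out]/[in] = e^(-2.4345) = 0.08765.
[in] = 9.28 / 0.08765 = 105.9 mmol/L.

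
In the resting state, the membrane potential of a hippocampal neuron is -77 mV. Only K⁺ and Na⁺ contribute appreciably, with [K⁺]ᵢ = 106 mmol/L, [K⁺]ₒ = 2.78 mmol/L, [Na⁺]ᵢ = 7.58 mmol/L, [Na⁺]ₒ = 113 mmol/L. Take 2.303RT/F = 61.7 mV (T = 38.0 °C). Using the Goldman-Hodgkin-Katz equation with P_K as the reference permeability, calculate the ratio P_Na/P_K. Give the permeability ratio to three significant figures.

0.0285

Let α = P_Na/P_K. GHK: Vm = 61.7·log₁₀[(Kₒ + α·Naₒ)/(Kᵢ + α·Naᵢ)].
10^(Vm/61.7) = 10^(-77.0/61.7) = 0.056497
So 0.056497·(Kᵢ + α·Naᵢ) = Kₒ + α·Naₒ → α = (0.056497·106.0 − 2.78) / (113.0 − 0.056497·7.58)
α = (5.989 − 2.78) / (113.0 − 0.4282) = 3.209/112.6 = 0.0285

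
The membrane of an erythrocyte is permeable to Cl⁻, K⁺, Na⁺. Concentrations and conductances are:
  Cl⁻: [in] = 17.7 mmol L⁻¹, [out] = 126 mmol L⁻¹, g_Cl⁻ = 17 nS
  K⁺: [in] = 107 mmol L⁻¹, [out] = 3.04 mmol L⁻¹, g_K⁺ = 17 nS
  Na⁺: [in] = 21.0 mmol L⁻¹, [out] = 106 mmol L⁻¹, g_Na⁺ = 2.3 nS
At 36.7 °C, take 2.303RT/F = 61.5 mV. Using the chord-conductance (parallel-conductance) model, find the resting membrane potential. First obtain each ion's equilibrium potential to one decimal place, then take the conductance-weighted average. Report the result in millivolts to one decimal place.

E_Cl⁻ = (61.5/-1)·log₁₀(126/17.7) = -52.4 mV
E_K⁺ = (61.5/1)·log₁₀(3.04/107) = -95.1 mV
E_Na⁺ = (61.5/1)·log₁₀(106/21.0) = 43.2 mV
Vm = (Σ gᵢEᵢ)/(Σ gᵢ) = (17·-52.4 + 17·-95.1 + 2.3·43.2) / (17 + 17 + 2.3)
= -2408.14 / 36.3 = -66.34 mV

-66.3 mV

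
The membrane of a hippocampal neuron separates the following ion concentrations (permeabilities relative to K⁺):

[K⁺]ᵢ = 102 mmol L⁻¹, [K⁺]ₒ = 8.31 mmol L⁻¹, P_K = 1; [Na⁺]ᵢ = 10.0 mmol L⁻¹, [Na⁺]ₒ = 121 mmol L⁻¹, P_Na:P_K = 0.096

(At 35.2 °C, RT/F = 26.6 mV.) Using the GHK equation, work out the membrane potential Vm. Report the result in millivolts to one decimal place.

Vm = 26.6 · ln[(Σ P·[cation]ₒ + Σ P·[anion]ᵢ) / (Σ P·[cation]ᵢ + Σ P·[anion]ₒ)]
Numerator = 1×8.31 + 0.096×121 = 19.93
Denominator = 1×102 + 0.096×10.0 = 103
Vm = 26.6 · ln(0.19353) = 26.6 × (-1.6423) = -43.69 mV

-43.7 mV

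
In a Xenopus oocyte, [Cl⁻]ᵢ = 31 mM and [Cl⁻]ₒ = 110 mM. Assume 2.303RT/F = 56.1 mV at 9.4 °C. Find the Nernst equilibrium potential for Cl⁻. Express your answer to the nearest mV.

E = (56.1/z) · log₁₀([Cl⁻]_out/[Cl⁻]_in) with z = -1.
For an anion, dividing by z = -1 reverses the sign.
= (56.1/-1) · log₁₀(110/31) = -56.10 · log₁₀(3.548)
= -56.10 · (0.5500) = -30.86 mV

-31 mV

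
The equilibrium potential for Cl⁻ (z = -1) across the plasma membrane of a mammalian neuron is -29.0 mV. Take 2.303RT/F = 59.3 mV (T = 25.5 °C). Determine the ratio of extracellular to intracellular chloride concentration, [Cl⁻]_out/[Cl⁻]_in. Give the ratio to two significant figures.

log₁₀([out]/[in]) = E·z/(59.3) = -29.0 × -1 / 59.3 = 0.4890
[out]/[in] = 10^(0.4890) = 3.083

3.1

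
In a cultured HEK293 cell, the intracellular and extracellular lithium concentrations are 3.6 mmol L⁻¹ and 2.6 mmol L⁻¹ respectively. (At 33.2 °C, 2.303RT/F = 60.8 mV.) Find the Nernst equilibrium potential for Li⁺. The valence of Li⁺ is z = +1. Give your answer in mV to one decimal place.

E = (60.8/z) · log₁₀([Li⁺]_out/[Li⁺]_in) with z = +1.
= (60.8/1) · log₁₀(2.6/3.6) = 60.80 · log₁₀(0.7222)
= 60.80 · (-0.1413) = -8.59 mV

-8.6 mV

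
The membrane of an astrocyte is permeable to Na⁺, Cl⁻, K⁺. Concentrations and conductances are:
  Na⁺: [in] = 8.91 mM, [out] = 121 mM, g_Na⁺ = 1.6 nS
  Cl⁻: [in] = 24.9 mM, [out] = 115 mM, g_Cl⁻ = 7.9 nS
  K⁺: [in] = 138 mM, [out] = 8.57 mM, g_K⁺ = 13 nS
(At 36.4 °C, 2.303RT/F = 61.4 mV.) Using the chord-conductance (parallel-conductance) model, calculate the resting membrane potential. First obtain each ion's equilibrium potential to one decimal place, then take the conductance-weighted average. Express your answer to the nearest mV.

-52 mV

E_Na⁺ = (61.4/1)·log₁₀(121/8.91) = 69.6 mV
E_Cl⁻ = (61.4/-1)·log₁₀(115/24.9) = -40.8 mV
E_K⁺ = (61.4/1)·log₁₀(8.57/138) = -74.1 mV
Vm = (Σ gᵢEᵢ)/(Σ gᵢ) = (1.6·69.6 + 7.9·-40.8 + 13·-74.1) / (1.6 + 7.9 + 13)
= -1174.26 / 22.5 = -52.19 mV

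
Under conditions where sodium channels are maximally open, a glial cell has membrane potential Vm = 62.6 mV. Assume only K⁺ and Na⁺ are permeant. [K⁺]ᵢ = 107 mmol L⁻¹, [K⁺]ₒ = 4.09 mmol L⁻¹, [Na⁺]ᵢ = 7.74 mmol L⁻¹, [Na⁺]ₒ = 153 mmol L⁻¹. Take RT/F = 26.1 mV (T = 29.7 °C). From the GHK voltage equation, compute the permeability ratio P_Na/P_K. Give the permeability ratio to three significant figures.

17.3

Let α = P_Na/P_K. GHK: Vm = 26.1·ln[(Kₒ + α·Naₒ)/(Kᵢ + α·Naᵢ)].
e^(Vm/26.1) = e^(62.6/26.1) = 11.006
So 11.006·(Kᵢ + α·Naᵢ) = Kₒ + α·Naₒ → α = (11.006·107.0 − 4.09) / (153.0 − 11.006·7.74)
α = (1178 − 4.09) / (153.0 − 85.19) = 1174/67.81 = 17.31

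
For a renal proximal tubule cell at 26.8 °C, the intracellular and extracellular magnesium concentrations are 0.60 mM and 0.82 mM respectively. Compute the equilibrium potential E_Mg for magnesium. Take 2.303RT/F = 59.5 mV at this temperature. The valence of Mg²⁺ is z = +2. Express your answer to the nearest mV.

E = (59.5/z) · log₁₀([Mg²⁺]_out/[Mg²⁺]_in) with z = +2.
= (59.5/2) · log₁₀(0.82/0.60) = 29.75 · log₁₀(1.367)
= 29.75 · (0.1357) = 4.04 mV

4 mV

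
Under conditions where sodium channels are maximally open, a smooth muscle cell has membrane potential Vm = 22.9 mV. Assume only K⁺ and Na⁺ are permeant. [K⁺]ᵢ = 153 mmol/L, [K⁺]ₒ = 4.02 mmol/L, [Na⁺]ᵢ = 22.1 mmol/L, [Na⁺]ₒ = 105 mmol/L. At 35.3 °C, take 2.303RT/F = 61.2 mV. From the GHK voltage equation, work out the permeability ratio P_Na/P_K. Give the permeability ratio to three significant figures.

Let α = P_Na/P_K. GHK: Vm = 61.2·log₁₀[(Kₒ + α·Naₒ)/(Kᵢ + α·Naᵢ)].
10^(Vm/61.2) = 10^(22.9/61.2) = 2.3669
So 2.3669·(Kᵢ + α·Naᵢ) = Kₒ + α·Naₒ → α = (2.3669·153.0 − 4.02) / (105.0 − 2.3669·22.1)
α = (362.1 − 4.02) / (105.0 − 52.31) = 358.1/52.69 = 6.797

6.80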